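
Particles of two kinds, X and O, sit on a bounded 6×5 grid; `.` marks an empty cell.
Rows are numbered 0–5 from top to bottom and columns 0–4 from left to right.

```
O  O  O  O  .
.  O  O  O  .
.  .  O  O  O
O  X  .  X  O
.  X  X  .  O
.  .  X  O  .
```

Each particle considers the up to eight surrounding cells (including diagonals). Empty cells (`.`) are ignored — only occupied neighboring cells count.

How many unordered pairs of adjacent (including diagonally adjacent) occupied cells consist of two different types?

10

Scan each occupied cell's neighbors to the right and below (and the two forward diagonals) so each pair is counted once.
Row 0: O(0,0)–O(0,1)= O(0,0)–O(1,1)= O(0,1)–O(0,2)= O(0,1)–O(1,1)= O(0,1)–O(1,2)= O(0,2)–O(0,3)= O(0,2)–O(1,2)= O(0,2)–O(1,3)= O(0,2)–O(1,1)= O(0,3)–O(1,3)= O(0,3)–O(1,2)=  → 0/11 unlike.
Row 1: O(1,1)–O(1,2)= O(1,1)–O(2,2)= O(1,2)–O(1,3)= O(1,2)–O(2,2)= O(1,2)–O(2,3)= O(1,3)–O(2,3)= O(1,3)–O(2,4)= O(1,3)–O(2,2)=  → 0/8 unlike.
Row 2: O(2,2)–O(2,3)= O(2,2)–X(3,3)≠ O(2,2)–X(3,1)≠ O(2,3)–O(2,4)= O(2,3)–X(3,3)≠ O(2,3)–O(3,4)= O(2,4)–O(3,4)= O(2,4)–X(3,3)≠  → 4/8 unlike.
Row 3: O(3,0)–X(3,1)≠ O(3,0)–X(4,1)≠ X(3,1)–X(4,1)= X(3,1)–X(4,2)= X(3,3)–O(3,4)≠ X(3,3)–O(4,4)≠ X(3,3)–X(4,2)= O(3,4)–O(4,4)=  → 4/8 unlike.
Row 4: X(4,1)–X(4,2)= X(4,1)–X(5,2)= X(4,2)–X(5,2)= X(4,2)–O(5,3)≠ O(4,4)–O(5,3)=  → 1/5 unlike.
Row 5: X(5,2)–O(5,3)≠  → 1/1 unlike.
Total adjacent occupied pairs: 41; unlike-type pairs: 10.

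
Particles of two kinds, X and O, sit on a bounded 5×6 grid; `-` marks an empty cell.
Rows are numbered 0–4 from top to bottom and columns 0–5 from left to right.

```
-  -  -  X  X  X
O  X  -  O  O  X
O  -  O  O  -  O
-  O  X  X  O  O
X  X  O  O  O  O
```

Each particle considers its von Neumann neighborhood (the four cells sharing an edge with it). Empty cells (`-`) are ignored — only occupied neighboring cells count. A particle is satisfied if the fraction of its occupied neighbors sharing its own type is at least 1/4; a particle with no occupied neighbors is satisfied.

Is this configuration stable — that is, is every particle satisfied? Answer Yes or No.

No

Row 0: (0,3)X 1/2 ok · (0,4)X 2/3 ok · (0,5)X 2/2 ok
Row 1: (1,0)O 1/2 ok · (1,1)X 0/1 unhappy · (1,3)O 2/3 ok · (1,4)O 1/3 ok · (1,5)X 1/3 ok
Row 2: (2,0)O 1/1 ok · (2,2)O 1/2 ok · (2,3)O 2/3 ok · (2,5)O 1/2 ok
Row 3: (3,1)O 0/2 unhappy · (3,2)X 1/4 ok · (3,3)X 1/4 ok · (3,4)O 2/3 ok · (3,5)O 3/3 ok
Row 4: (4,0)X 1/1 ok · (4,1)X 1/3 ok · (4,2)O 1/3 ok · (4,3)O 2/3 ok · (4,4)O 3/3 ok · (4,5)O 2/2 ok
For instance (1,1) has only 0/1 same-type neighbors, below 1/4.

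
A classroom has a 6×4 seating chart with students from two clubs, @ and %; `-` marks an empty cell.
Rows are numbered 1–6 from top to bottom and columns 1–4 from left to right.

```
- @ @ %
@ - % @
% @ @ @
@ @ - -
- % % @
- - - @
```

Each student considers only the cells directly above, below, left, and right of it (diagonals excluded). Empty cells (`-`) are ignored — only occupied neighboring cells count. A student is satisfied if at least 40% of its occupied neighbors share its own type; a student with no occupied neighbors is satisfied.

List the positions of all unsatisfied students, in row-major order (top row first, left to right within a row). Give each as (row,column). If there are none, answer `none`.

(1,3), (1,4), (2,1), (2,3), (2,4), (3,1)

(1,2)@ 1/1 ✓
(1,3)@ 1/3 ✗
(1,4)% 0/2 ✗
(2,1)@ 0/1 ✗
(2,3)% 0/3 ✗
(2,4)@ 1/3 ✗
(3,1)% 0/3 ✗
(3,2)@ 2/3 ✓
(3,3)@ 2/3 ✓
(3,4)@ 2/2 ✓
(4,1)@ 1/2 ✓
(4,2)@ 2/3 ✓
(5,2)% 1/2 ✓
(5,3)% 1/2 ✓
(5,4)@ 1/2 ✓
(6,4)@ 1/1 ✓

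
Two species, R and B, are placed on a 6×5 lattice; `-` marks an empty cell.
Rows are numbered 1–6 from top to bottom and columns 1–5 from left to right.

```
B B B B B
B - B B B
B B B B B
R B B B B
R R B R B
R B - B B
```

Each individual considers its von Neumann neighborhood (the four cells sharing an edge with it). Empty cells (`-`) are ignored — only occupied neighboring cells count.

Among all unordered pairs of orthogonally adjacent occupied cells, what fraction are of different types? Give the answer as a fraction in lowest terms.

5/21

Scan each occupied cell's neighbors to the right and below so each pair is counted once.
Row 1: B(1,1)–B(1,2)= B(1,1)–B(2,1)= B(1,2)–B(1,3)= B(1,3)–B(1,4)= B(1,3)–B(2,3)= B(1,4)–B(1,5)= B(1,4)–B(2,4)= B(1,5)–B(2,5)=  → 0/8 unlike.
Row 2: B(2,1)–B(3,1)= B(2,3)–B(2,4)= B(2,3)–B(3,3)= B(2,4)–B(2,5)= B(2,4)–B(3,4)= B(2,5)–B(3,5)=  → 0/6 unlike.
Row 3: B(3,1)–B(3,2)= B(3,1)–R(4,1)≠ B(3,2)–B(3,3)= B(3,2)–B(4,2)= B(3,3)–B(3,4)= B(3,3)–B(4,3)= B(3,4)–B(3,5)= B(3,4)–B(4,4)= B(3,5)–B(4,5)=  → 1/9 unlike.
Row 4: R(4,1)–B(4,2)≠ R(4,1)–R(5,1)= B(4,2)–B(4,3)= B(4,2)–R(5,2)≠ B(4,3)–B(4,4)= B(4,3)–B(5,3)= B(4,4)–B(4,5)= B(4,4)–R(5,4)≠ B(4,5)–B(5,5)=  → 3/9 unlike.
Row 5: R(5,1)–R(5,2)= R(5,1)–R(6,1)= R(5,2)–B(5,3)≠ R(5,2)–B(6,2)≠ B(5,3)–R(5,4)≠ R(5,4)–B(5,5)≠ R(5,4)–B(6,4)≠ B(5,5)–B(6,5)=  → 5/8 unlike.
Row 6: R(6,1)–B(6,2)≠ B(6,4)–B(6,5)=  → 1/2 unlike.
Total adjacent occupied pairs: 42; unlike-type pairs: 10.
10/42 reduces to 5/21.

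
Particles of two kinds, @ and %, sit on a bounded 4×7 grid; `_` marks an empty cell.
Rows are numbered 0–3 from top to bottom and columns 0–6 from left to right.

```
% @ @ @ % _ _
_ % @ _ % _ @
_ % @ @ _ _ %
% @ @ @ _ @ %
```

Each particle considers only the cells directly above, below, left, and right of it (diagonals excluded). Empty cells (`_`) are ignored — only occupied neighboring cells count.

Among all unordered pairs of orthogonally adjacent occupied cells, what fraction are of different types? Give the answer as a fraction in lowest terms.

3/7

Scan each occupied cell's neighbors to the right and below so each pair is counted once.
From row 0: 3 unlike of 7 pairs (running 3/7).
From row 1: 2 unlike of 4 pairs (running 5/11).
From row 2: 2 unlike of 6 pairs (running 7/17).
From row 3: 2 unlike of 4 pairs (running 9/21).
Total adjacent occupied pairs: 21; unlike-type pairs: 9.
9/21 reduces to 3/7.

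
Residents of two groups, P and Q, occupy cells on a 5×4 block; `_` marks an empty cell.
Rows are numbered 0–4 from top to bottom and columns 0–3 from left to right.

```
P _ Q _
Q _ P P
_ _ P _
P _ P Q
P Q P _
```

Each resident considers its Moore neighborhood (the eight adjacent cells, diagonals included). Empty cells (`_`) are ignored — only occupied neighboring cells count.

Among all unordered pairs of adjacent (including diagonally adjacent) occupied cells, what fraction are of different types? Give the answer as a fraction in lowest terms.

5/8

Scan each occupied cell's neighbors to the right and below (and the two forward diagonals) so each pair is counted once.
From row 0: 3 unlike of 3 pairs (running 3/3).
From row 1: 0 unlike of 3 pairs (running 3/6).
From row 2: 1 unlike of 2 pairs (running 4/8).
From row 3: 4 unlike of 6 pairs (running 8/14).
From row 4: 2 unlike of 2 pairs (running 10/16).
Total adjacent occupied pairs: 16; unlike-type pairs: 10.
10/16 reduces to 5/8.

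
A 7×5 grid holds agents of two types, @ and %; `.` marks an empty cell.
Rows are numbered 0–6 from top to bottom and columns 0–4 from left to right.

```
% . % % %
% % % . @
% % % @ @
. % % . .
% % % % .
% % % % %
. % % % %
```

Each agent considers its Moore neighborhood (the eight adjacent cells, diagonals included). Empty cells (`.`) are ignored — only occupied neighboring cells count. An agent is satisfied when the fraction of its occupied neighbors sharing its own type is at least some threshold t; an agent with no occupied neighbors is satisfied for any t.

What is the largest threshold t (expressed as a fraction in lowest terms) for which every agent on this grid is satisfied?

2/5

Row 0: (0,0)% 2/2 · (0,2)% 3/3 · (0,3)% 3/4 · (0,4)% 1/2
Row 1: (1,0)% 4/4 · (1,1)% 7/7 · (1,2)% 5/6 · (1,4)@ 2/4
Row 2: (2,0)% 4/4 · (2,1)% 7/7 · (2,2)% 5/6 · (2,3)@ 2/5 · (2,4)@ 2/2
Row 3: (3,1)% 7/7 · (3,2)% 6/7
Row 4: (4,0)% 4/4 · (4,1)% 7/7 · (4,2)% 7/7 · (4,3)% 5/5
Row 5: (5,0)% 4/4 · (5,1)% 7/7 · (5,2)% 8/8 · (5,3)% 7/7 · (5,4)% 4/4
Row 6: (6,1)% 4/4 · (6,2)% 5/5 · (6,3)% 5/5 · (6,4)% 3/3
The smallest same-type fraction is 2/5 at (2,3), which reduces to 2/5. Any threshold above that leaves this agent unsatisfied.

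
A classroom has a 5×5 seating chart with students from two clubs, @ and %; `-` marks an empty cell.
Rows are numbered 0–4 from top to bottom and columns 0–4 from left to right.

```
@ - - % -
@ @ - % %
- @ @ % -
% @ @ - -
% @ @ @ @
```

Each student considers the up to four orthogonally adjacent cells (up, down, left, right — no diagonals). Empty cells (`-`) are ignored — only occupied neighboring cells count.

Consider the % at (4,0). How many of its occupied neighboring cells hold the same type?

Occupied neighbors of (4,0): (3,0)=%, (4,1)=@.
Same type (%): 1 of 2.

1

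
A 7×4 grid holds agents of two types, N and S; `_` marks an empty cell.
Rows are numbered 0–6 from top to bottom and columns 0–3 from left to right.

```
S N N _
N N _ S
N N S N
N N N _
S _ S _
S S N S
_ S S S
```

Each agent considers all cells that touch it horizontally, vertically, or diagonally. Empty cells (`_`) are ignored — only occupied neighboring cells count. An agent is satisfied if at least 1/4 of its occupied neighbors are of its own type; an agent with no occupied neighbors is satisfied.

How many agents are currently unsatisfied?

(0,0)S 0/3 ✗
(0,1)N 3/4 ✓
(0,2)N 2/3 ✓
(1,0)N 4/5 ✓
(1,1)N 5/7 ✓
(1,3)S 1/3 ✓
(2,0)N 5/5 ✓
(2,1)N 6/7 ✓
(2,2)S 1/6 ✗
(2,3)N 1/3 ✓
(3,0)N 3/4 ✓
(3,1)N 4/7 ✓
(3,2)N 3/5 ✓
(4,0)S 2/4 ✓
(4,2)S 2/5 ✓
(5,0)S 3/3 ✓
(5,1)S 5/6 ✓
(5,2)N 0/6 ✗
(5,3)S 3/4 ✓
(6,1)S 3/4 ✓
(6,2)S 4/5 ✓
(6,3)S 2/3 ✓
Unsatisfied: (0,0), (2,2), (5,2) — 3 in total.

3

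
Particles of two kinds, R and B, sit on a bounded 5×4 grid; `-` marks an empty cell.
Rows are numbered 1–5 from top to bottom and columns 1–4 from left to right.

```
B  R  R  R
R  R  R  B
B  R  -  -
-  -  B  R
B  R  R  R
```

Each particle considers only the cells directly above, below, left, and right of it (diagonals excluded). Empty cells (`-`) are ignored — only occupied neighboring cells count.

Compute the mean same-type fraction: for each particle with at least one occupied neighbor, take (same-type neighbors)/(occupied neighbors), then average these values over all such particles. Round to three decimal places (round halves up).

(1,1)B 0/2
(1,2)R 2/3
(1,3)R 3/3
(1,4)R 1/2
(2,1)R 1/3
(2,2)R 4/4
(2,3)R 2/3
(2,4)B 0/2
(3,1)B 0/2
(3,2)R 1/2
(4,3)B 0/2
(4,4)R 1/2
(5,1)B 0/1
(5,2)R 1/2
(5,3)R 2/3
(5,4)R 2/2
Sum over 16 particles: 0/2 + 2/3 + 3/3 + 1/2 + 1/3 + 4/4 + 2/3 + 0/2 + 0/2 + 1/2 + 0/2 + 1/2 + 0/1 + 1/2 + 2/3 + 2/2 = 22/3; mean = 22/3 ÷ 16 = 11/24 = 0.458333… → 0.458.

0.458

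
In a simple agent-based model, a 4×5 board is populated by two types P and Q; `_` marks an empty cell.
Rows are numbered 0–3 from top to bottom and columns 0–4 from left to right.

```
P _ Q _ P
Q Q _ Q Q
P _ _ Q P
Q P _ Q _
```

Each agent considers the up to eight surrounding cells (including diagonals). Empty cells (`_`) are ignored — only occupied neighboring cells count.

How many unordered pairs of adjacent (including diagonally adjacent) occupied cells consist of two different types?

12

Scan each occupied cell's neighbors to the right and below (and the two forward diagonals) so each pair is counted once.
Row 0: P(0,0)–Q(1,0)≠ P(0,0)–Q(1,1)≠ Q(0,2)–Q(1,3)= Q(0,2)–Q(1,1)= P(0,4)–Q(1,4)≠ P(0,4)–Q(1,3)≠  → 4/6 unlike.
Row 1: Q(1,0)–Q(1,1)= Q(1,0)–P(2,0)≠ Q(1,1)–P(2,0)≠ Q(1,3)–Q(1,4)= Q(1,3)–Q(2,3)= Q(1,3)–P(2,4)≠ Q(1,4)–P(2,4)≠ Q(1,4)–Q(2,3)=  → 4/8 unlike.
Row 2: P(2,0)–Q(3,0)≠ P(2,0)–P(3,1)= Q(2,3)–P(2,4)≠ Q(2,3)–Q(3,3)= P(2,4)–Q(3,3)≠  → 3/5 unlike.
Row 3: Q(3,0)–P(3,1)≠  → 1/1 unlike.
Total adjacent occupied pairs: 20; unlike-type pairs: 12.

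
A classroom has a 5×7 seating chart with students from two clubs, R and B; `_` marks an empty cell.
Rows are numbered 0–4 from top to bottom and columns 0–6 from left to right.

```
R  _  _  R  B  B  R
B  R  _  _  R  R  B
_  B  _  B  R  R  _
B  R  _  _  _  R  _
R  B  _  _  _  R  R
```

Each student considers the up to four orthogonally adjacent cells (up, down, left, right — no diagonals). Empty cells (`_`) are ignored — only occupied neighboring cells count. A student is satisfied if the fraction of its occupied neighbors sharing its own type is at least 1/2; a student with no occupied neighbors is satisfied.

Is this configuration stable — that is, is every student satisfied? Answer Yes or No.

(0,0)R 0/1 ✗
(0,3)R 0/1 ✗
(0,4)B 1/3 ✗
(0,5)B 1/3 ✗
(0,6)R 0/2 ✗
(1,0)B 0/2 ✗
(1,1)R 0/2 ✗
(1,4)R 2/3 ✓
(1,5)R 2/4 ✓
(1,6)B 0/2 ✗
(2,1)B 0/2 ✗
(2,3)B 0/1 ✗
(2,4)R 2/3 ✓
(2,5)R 3/3 ✓
(3,0)B 0/2 ✗
(3,1)R 0/3 ✗
(3,5)R 2/2 ✓
(4,0)R 0/2 ✗
(4,1)B 0/2 ✗
(4,5)R 2/2 ✓
(4,6)R 1/1 ✓
For instance (0,0) has only 0/1 same-type neighbors, below 1/2.

No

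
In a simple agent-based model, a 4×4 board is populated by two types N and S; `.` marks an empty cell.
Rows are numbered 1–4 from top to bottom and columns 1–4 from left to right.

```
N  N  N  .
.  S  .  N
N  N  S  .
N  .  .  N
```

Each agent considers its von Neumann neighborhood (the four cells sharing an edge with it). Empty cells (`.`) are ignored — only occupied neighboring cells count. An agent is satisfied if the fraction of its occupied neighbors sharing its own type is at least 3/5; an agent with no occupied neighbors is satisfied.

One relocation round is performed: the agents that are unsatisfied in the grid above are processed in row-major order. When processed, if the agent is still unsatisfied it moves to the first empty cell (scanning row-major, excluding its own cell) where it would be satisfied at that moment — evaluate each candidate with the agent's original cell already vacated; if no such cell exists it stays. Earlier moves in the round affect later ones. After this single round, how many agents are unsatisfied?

1

Initially unsatisfied (in order): (2,2), (3,2), (3,3).
  (2,2): no empty cell satisfies it; stays.
  (3,2) → (1,4).
  (3,3): now satisfied by earlier moves; stays.
Resulting grid:
N N N N
. S . N
N . S .
N . . N
Unsatisfied now: (2,2).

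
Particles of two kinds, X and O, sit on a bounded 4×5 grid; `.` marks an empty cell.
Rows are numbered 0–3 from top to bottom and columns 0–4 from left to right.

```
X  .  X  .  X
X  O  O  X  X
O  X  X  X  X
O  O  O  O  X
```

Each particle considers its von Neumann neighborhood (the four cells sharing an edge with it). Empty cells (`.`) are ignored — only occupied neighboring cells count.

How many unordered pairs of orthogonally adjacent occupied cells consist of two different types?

Scan each occupied cell's neighbors to the right and below so each pair is counted once.
Row 0: X(0,0)–X(1,0)= X(0,2)–O(1,2)≠ X(0,4)–X(1,4)=  → 1/3 unlike.
Row 1: X(1,0)–O(1,1)≠ X(1,0)–O(2,0)≠ O(1,1)–O(1,2)= O(1,1)–X(2,1)≠ O(1,2)–X(1,3)≠ O(1,2)–X(2,2)≠ X(1,3)–X(1,4)= X(1,3)–X(2,3)= X(1,4)–X(2,4)=  → 5/9 unlike.
Row 2: O(2,0)–X(2,1)≠ O(2,0)–O(3,0)= X(2,1)–X(2,2)= X(2,1)–O(3,1)≠ X(2,2)–X(2,3)= X(2,2)–O(3,2)≠ X(2,3)–X(2,4)= X(2,3)–O(3,3)≠ X(2,4)–X(3,4)=  → 4/9 unlike.
Row 3: O(3,0)–O(3,1)= O(3,1)–O(3,2)= O(3,2)–O(3,3)= O(3,3)–X(3,4)≠  → 1/4 unlike.
Total adjacent occupied pairs: 25; unlike-type pairs: 11.

11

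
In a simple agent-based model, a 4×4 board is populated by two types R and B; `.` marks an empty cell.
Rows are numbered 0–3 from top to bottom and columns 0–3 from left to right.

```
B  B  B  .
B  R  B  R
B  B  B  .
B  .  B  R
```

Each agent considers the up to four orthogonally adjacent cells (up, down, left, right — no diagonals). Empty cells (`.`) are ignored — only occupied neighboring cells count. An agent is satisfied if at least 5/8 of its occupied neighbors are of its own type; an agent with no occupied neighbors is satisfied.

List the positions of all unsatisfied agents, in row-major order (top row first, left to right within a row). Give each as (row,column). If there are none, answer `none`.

(0,0)B 2/2 ✓
(0,1)B 2/3 ✓
(0,2)B 2/2 ✓
(1,0)B 2/3 ✓
(1,1)R 0/4 ✗
(1,2)B 2/4 ✗
(1,3)R 0/1 ✗
(2,0)B 3/3 ✓
(2,1)B 2/3 ✓
(2,2)B 3/3 ✓
(3,0)B 1/1 ✓
(3,2)B 1/2 ✗
(3,3)R 0/1 ✗

(1,1), (1,2), (1,3), (3,2), (3,3)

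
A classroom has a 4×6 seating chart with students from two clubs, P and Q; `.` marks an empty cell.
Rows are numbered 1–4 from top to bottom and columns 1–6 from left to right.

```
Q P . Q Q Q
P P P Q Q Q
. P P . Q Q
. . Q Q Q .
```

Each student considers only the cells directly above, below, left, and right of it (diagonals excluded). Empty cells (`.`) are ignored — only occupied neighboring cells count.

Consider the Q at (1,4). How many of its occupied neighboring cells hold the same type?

Occupied neighbors of (1,4): (2,4)=Q, (1,5)=Q.
Same type (Q): 2 of 2.

2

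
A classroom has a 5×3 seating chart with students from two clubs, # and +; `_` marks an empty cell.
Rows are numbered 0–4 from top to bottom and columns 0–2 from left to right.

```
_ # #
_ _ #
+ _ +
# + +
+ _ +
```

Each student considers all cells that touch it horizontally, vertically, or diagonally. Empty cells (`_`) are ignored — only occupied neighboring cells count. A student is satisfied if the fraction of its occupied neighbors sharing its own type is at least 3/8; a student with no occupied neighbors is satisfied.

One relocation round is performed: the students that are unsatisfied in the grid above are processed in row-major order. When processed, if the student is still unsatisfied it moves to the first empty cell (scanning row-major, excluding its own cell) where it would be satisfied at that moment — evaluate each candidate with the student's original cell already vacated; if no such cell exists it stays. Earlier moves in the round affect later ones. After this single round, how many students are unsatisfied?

0

Initially unsatisfied (in order): (3,0).
  (3,0) → (0,0).
Resulting grid:
# # #
_ _ #
+ _ +
_ + +
+ _ +
All satisfied now.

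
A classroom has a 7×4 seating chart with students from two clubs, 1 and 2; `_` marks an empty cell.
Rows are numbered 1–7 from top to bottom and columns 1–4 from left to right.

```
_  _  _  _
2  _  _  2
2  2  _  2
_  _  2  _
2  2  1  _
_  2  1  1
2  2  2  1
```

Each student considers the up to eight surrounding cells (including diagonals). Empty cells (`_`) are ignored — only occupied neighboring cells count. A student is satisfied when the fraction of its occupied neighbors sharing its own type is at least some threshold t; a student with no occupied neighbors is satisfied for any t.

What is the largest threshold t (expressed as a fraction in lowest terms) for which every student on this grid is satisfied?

2/5

(2,1)2 2/2
(2,4)2 1/1
(3,1)2 2/2
(3,2)2 3/3
(3,4)2 2/2
(4,3)2 3/4
(5,1)2 2/2
(5,2)2 3/5
(5,3)1 2/5
(6,2)2 5/7
(6,3)1 3/7
(6,4)1 3/4
(7,1)2 2/2
(7,2)2 3/4
(7,3)2 2/5
(7,4)1 2/3
The smallest same-type fraction is 2/5 at (5,3), which reduces to 2/5. Any threshold above that leaves this student unsatisfied.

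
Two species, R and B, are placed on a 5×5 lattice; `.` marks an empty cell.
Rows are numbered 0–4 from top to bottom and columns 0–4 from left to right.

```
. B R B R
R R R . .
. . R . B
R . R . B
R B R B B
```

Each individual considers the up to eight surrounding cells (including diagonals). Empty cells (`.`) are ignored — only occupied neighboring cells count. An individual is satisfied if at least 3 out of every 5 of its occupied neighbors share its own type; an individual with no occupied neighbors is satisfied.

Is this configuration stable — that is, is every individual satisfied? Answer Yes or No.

No

(0,1)B 0/4 ✗
(0,2)R 2/4 ✗
(0,3)B 0/3 ✗
(0,4)R 0/1 ✗
(1,0)R 1/2 ✗
(1,1)R 4/5 ✓
(1,2)R 3/5 ✓
(2,2)R 3/3 ✓
(2,4)B 1/1 ✓
(3,0)R 1/2 ✗
(3,2)R 2/4 ✗
(3,4)B 3/3 ✓
(4,0)R 1/2 ✗
(4,1)B 0/4 ✗
(4,2)R 1/3 ✗
(4,3)B 2/4 ✗
(4,4)B 2/2 ✓
For instance (0,1) has only 0/4 same-type neighbors, below 3/5.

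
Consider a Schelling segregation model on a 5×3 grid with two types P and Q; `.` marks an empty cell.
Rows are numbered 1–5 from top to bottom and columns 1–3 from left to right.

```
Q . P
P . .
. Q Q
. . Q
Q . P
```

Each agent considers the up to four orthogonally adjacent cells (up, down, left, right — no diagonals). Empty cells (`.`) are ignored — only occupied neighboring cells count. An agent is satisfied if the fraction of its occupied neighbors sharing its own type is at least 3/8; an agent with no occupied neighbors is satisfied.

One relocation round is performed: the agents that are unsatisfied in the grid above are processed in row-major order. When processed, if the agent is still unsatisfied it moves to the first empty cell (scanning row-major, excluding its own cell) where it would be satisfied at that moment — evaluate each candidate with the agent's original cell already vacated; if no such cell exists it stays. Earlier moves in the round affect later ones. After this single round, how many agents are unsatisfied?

Initially unsatisfied (in order): (1,1), (2,1), (5,3).
  (1,1) → (2,2).
  (2,1) → (1,1).
  (5,3) → (1,2).
Resulting grid:
P P P
. Q .
. Q Q
. . Q
Q . .
All satisfied now.

0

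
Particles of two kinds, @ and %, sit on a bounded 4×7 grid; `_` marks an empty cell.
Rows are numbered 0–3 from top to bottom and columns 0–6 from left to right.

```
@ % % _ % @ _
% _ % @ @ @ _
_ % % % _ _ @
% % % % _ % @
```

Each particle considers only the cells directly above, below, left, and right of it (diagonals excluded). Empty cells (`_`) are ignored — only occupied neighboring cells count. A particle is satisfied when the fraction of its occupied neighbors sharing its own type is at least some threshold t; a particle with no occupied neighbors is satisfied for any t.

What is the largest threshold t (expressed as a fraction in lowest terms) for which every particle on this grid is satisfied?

(0,0)@ 0/2
(0,1)% 1/2
(0,2)% 2/2
(0,4)% 0/2
(0,5)@ 1/2
(1,0)% 0/1
(1,2)% 2/3
(1,3)@ 1/3
(1,4)@ 2/3
(1,5)@ 2/2
(2,1)% 2/2
(2,2)% 4/4
(2,3)% 2/3
(2,6)@ 1/1
(3,0)% 1/1
(3,1)% 3/3
(3,2)% 3/3
(3,3)% 2/2
(3,5)% 0/1
(3,6)@ 1/2
The smallest same-type fraction is 0/2 at (0,0), which reduces to 0/1. Any threshold above that leaves this particle unsatisfied.

0/1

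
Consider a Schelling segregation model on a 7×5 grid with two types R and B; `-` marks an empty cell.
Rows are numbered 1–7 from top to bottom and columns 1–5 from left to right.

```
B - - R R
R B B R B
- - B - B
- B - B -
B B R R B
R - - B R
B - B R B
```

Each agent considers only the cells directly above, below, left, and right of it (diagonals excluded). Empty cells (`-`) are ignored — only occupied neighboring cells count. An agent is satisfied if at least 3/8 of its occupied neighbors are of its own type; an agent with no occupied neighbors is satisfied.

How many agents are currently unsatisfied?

14

(1,1)B 0/1 not
(1,4)R 2/2 satisfied
(1,5)R 1/2 satisfied
(2,1)R 0/2 not
(2,2)B 1/2 satisfied
(2,3)B 2/3 satisfied
(2,4)R 1/3 not
(2,5)B 1/3 not
(3,3)B 1/1 satisfied
(3,5)B 1/1 satisfied
(4,2)B 1/1 satisfied
(4,4)B 0/1 not
(5,1)B 1/2 satisfied
(5,2)B 2/3 satisfied
(5,3)R 1/2 satisfied
(5,4)R 1/4 not
(5,5)B 0/2 not
(6,1)R 0/2 not
(6,4)B 0/3 not
(6,5)R 0/3 not
(7,1)B 0/1 not
(7,3)B 0/1 not
(7,4)R 0/3 not
(7,5)B 0/2 not
Unsatisfied: (1,1), (2,1), (2,4), (2,5), (4,4), (5,4), (5,5), (6,1), (6,4), (6,5), (7,1), (7,3), (7,4), (7,5) — 14 in total.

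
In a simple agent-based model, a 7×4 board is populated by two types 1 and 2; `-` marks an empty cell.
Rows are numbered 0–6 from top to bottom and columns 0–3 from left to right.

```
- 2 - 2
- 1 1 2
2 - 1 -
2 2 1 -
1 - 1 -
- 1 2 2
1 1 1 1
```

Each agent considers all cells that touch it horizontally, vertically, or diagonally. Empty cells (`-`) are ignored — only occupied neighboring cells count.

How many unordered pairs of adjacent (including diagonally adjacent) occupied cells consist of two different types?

19

Scan each occupied cell's neighbors to the right and below (and the two forward diagonals) so each pair is counted once.
From row 0: 3 unlike of 4 pairs (running 3/4).
From row 1: 3 unlike of 6 pairs (running 6/10).
From row 2: 1 unlike of 4 pairs (running 7/14).
From row 3: 4 unlike of 6 pairs (running 11/20).
From row 4: 2 unlike of 4 pairs (running 13/24).
From row 5: 6 unlike of 10 pairs (running 19/34).
From row 6: 0 unlike of 3 pairs (running 19/37).
Total adjacent occupied pairs: 37; unlike-type pairs: 19.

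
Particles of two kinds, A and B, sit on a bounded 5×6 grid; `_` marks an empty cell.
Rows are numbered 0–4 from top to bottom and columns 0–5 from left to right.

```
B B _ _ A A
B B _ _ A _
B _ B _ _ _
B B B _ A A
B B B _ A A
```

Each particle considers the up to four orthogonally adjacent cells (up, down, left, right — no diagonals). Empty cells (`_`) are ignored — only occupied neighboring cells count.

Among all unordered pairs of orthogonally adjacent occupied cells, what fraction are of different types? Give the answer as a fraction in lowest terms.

0/1

Scan each occupied cell's neighbors to the right and below so each pair is counted once.
From row 0: 0 unlike of 5 pairs (running 0/5).
From row 1: 0 unlike of 2 pairs (running 0/7).
From row 2: 0 unlike of 2 pairs (running 0/9).
From row 3: 0 unlike of 8 pairs (running 0/17).
From row 4: 0 unlike of 3 pairs (running 0/20).
Total adjacent occupied pairs: 20; unlike-type pairs: 0.
0/20 reduces to 0/1.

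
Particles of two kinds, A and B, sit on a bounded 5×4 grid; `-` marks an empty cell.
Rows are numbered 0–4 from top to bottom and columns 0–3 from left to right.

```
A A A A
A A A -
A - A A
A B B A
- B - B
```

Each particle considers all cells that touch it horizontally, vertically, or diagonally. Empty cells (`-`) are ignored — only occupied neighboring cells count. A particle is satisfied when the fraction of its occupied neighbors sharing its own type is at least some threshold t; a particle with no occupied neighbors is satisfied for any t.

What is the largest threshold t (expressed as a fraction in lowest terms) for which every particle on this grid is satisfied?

Row 0: (0,0)A 3/3 · (0,1)A 5/5 · (0,2)A 4/4 · (0,3)A 2/2
Row 1: (1,0)A 4/4 · (1,1)A 7/7 · (1,2)A 6/6
Row 2: (2,0)A 3/4 · (2,2)A 4/6 · (2,3)A 3/4
Row 3: (3,0)A 1/3 · (3,1)B 2/5 · (3,2)B 3/6 · (3,3)A 2/4
Row 4: (4,1)B 2/3 · (4,3)B 1/2
The smallest same-type fraction is 1/3 at (3,0), which reduces to 1/3. Any threshold above that leaves this particle unsatisfied.

1/3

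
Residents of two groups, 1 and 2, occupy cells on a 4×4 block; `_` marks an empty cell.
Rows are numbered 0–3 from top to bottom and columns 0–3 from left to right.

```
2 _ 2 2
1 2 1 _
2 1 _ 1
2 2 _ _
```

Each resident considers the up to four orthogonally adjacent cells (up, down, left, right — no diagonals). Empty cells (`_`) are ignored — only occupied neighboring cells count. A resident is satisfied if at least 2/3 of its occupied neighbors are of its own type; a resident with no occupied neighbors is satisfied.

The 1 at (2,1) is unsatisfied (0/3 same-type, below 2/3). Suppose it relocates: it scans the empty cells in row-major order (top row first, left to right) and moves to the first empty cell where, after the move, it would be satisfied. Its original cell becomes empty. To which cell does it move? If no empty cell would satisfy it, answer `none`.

Vacating (2,1). Empty cells in order:
  (0,1): 0/3 same-type → still unsatisfied.
  (1,3): 2/3 same-type → satisfied — stop here.

(1,3)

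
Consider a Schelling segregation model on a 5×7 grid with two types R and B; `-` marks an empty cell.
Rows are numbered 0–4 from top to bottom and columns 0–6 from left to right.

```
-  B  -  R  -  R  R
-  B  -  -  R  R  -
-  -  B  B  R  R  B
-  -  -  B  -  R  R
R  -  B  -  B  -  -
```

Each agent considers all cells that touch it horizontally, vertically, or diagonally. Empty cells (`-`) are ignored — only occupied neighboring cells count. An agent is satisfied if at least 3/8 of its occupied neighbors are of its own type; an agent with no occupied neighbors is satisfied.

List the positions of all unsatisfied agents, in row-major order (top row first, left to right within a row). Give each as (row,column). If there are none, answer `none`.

Row 0: (0,1)B 1/1 ok · (0,3)R 1/1 ok · (0,5)R 3/3 ok · (0,6)R 2/2 ok
Row 1: (1,1)B 2/2 ok · (1,4)R 5/6 ok · (1,5)R 5/6 ok
Row 2: (2,2)B 3/3 ok · (2,3)B 2/4 ok · (2,4)R 4/6 ok · (2,5)R 5/6 ok · (2,6)B 0/4 unhappy
Row 3: (3,3)B 4/5 ok · (3,5)R 3/5 ok · (3,6)R 2/3 ok
Row 4: (4,0)R 0/0 ok · (4,2)B 1/1 ok · (4,4)B 1/2 ok

(2,6)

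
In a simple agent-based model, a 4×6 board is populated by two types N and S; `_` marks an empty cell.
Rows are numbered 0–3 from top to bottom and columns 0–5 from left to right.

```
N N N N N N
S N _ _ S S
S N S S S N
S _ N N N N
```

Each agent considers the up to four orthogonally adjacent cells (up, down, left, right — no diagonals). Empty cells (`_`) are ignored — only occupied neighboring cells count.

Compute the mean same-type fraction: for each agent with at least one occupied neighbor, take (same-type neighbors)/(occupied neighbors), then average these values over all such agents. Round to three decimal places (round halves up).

0.635

Row 0: (0,0)N 1/2 · (0,1)N 3/3 · (0,2)N 2/2 · (0,3)N 2/2 · (0,4)N 2/3 · (0,5)N 1/2
Row 1: (1,0)S 1/3 · (1,1)N 2/3 · (1,4)S 2/3 · (1,5)S 1/3
Row 2: (2,0)S 2/3 · (2,1)N 1/3 · (2,2)S 1/3 · (2,3)S 2/3 · (2,4)S 2/4 · (2,5)N 1/3
Row 3: (3,0)S 1/1 · (3,2)N 1/2 · (3,3)N 2/3 · (3,4)N 2/3 · (3,5)N 2/2
Sum over 21 agents: 1/2 + 3/3 + 2/2 + 2/2 + 2/3 + 1/2 + 1/3 + 2/3 + 2/3 + 1/3 + 2/3 + 1/3 + 1/3 + 2/3 + 2/4 + 1/3 + 1/1 + 1/2 + 2/3 + 2/3 + 2/2 = 40/3; mean = 40/3 ÷ 21 = 40/63 = 0.634920… → 0.635.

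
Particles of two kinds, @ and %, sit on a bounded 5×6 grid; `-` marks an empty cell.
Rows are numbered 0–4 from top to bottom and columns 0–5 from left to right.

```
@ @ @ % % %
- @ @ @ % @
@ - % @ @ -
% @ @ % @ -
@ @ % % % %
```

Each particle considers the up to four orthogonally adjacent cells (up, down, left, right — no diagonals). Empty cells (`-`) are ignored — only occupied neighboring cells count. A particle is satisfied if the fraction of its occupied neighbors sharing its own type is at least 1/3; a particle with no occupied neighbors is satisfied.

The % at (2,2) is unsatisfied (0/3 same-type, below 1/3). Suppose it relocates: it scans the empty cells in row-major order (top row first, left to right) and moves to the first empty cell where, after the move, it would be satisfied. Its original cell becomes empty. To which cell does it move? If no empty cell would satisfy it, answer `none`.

Vacating (2,2). Empty cells in order:
  (1,0): 0/3 same-type → still unsatisfied.
  (2,1): 0/3 same-type → still unsatisfied.
  (2,5): 0/2 same-type → still unsatisfied.
  (3,5): 1/2 same-type → satisfied — stop here.

(3,5)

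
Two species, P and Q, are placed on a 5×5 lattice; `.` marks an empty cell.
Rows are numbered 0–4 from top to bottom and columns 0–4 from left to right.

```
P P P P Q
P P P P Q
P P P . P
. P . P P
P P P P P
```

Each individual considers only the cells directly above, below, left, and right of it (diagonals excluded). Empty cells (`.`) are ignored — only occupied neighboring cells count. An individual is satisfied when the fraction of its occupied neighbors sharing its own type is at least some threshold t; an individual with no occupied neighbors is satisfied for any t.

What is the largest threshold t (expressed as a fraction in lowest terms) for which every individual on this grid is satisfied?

1/3

Row 0: (0,0)P 2/2 · (0,1)P 3/3 · (0,2)P 3/3 · (0,3)P 2/3 · (0,4)Q 1/2
Row 1: (1,0)P 3/3 · (1,1)P 4/4 · (1,2)P 4/4 · (1,3)P 2/3 · (1,4)Q 1/3
Row 2: (2,0)P 2/2 · (2,1)P 4/4 · (2,2)P 2/2 · (2,4)P 1/2
Row 3: (3,1)P 2/2 · (3,3)P 2/2 · (3,4)P 3/3
Row 4: (4,0)P 1/1 · (4,1)P 3/3 · (4,2)P 2/2 · (4,3)P 3/3 · (4,4)P 2/2
The smallest same-type fraction is 1/3 at (1,4), which reduces to 1/3. Any threshold above that leaves this individual unsatisfied.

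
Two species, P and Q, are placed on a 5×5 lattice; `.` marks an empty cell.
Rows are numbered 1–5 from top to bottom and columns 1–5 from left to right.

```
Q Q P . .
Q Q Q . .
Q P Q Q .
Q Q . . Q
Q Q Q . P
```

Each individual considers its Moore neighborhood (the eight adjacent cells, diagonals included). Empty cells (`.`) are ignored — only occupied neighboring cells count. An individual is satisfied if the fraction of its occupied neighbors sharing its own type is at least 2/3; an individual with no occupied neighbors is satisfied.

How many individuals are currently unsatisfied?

4

(1,1)Q 3/3 ✓
(1,2)Q 4/5 ✓
(1,3)P 0/3 ✗
(2,1)Q 4/5 ✓
(2,2)Q 6/8 ✓
(2,3)Q 4/6 ✓
(3,1)Q 4/5 ✓
(3,2)P 0/7 ✗
(3,3)Q 4/5 ✓
(3,4)Q 3/3 ✓
(4,1)Q 4/5 ✓
(4,2)Q 6/7 ✓
(4,5)Q 1/2 ✗
(5,1)Q 3/3 ✓
(5,2)Q 4/4 ✓
(5,3)Q 2/2 ✓
(5,5)P 0/1 ✗
Unsatisfied: (1,3), (3,2), (4,5), (5,5) — 4 in total.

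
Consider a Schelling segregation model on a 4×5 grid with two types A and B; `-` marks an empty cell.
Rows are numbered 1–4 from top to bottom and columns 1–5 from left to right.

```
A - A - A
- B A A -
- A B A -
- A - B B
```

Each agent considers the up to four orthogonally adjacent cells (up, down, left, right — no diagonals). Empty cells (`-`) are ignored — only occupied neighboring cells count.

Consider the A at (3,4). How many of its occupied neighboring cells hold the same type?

1

Occupied neighbors of (3,4): (2,4)=A, (4,4)=B, (3,3)=B.
Same type (A): 1 of 3.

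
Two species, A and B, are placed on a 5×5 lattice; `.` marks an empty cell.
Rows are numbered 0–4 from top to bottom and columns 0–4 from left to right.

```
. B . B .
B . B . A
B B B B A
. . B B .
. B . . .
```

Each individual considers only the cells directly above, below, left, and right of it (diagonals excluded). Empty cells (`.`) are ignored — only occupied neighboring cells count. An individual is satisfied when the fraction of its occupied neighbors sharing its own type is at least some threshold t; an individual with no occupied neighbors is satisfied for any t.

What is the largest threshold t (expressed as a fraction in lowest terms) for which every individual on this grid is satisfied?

1/2

(0,1)B — no occupied neighbors
(0,3)B — no occupied neighbors
(1,0)B 1/1
(1,2)B 1/1
(1,4)A 1/1
(2,0)B 2/2
(2,1)B 2/2
(2,2)B 4/4
(2,3)B 2/3
(2,4)A 1/2
(3,2)B 2/2
(3,3)B 2/2
(4,1)B — no occupied neighbors
The smallest same-type fraction is 1/2 at (2,4), which reduces to 1/2. Any threshold above that leaves this individual unsatisfied.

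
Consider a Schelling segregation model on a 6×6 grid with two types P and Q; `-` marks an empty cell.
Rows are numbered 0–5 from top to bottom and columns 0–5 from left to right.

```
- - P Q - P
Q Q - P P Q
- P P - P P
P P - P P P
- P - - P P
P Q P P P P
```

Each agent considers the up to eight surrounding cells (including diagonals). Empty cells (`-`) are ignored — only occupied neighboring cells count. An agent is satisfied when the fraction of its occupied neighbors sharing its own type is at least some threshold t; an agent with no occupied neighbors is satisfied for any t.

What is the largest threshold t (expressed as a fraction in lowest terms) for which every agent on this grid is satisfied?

Row 0: (0,2)P 1/3 · (0,3)Q 0/3 · (0,5)P 1/2
Row 1: (1,0)Q 1/2 · (1,1)Q 1/4 · (1,3)P 4/5 · (1,4)P 4/6 · (1,5)Q 0/4
Row 2: (2,1)P 3/5 · (2,2)P 4/5 · (2,4)P 6/7 · (2,5)P 4/5
Row 3: (3,0)P 3/3 · (3,1)P 4/4 · (3,3)P 4/4 · (3,4)P 6/6 · (3,5)P 5/5
Row 4: (4,1)P 4/5 · (4,4)P 7/7 · (4,5)P 5/5
Row 5: (5,0)P 1/2 · (5,1)Q 0/3 · (5,2)P 2/3 · (5,3)P 3/3 · (5,4)P 4/4 · (5,5)P 3/3
The smallest same-type fraction is 0/3 at (0,3), which reduces to 0/1. Any threshold above that leaves this agent unsatisfied.

0/1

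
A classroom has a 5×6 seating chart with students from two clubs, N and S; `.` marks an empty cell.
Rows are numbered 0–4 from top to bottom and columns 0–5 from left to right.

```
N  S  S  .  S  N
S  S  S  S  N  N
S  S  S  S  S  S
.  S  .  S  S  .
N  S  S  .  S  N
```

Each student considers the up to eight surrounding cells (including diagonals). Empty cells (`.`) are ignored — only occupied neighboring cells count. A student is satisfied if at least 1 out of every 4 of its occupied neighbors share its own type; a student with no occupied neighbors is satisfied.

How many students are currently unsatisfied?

Row 0: (0,0)N 0/3 unhappy · (0,1)S 4/5 ok · (0,2)S 4/4 ok · (0,4)S 1/4 ok · (0,5)N 2/3 ok
Row 1: (1,0)S 4/5 ok · (1,1)S 7/8 ok · (1,2)S 7/7 ok · (1,3)S 6/7 ok · (1,4)N 2/7 ok · (1,5)N 2/5 ok
Row 2: (2,0)S 4/4 ok · (2,1)S 6/6 ok · (2,2)S 7/7 ok · (2,3)S 6/7 ok · (2,4)S 5/7 ok · (2,5)S 2/4 ok
Row 3: (3,1)S 5/6 ok · (3,3)S 6/6 ok · (3,4)S 5/6 ok
Row 4: (4,0)N 0/2 unhappy · (4,1)S 2/3 ok · (4,2)S 3/3 ok · (4,4)S 2/3 ok · (4,5)N 0/2 unhappy
Unsatisfied: (0,0), (4,0), (4,5) — 3 in total.

3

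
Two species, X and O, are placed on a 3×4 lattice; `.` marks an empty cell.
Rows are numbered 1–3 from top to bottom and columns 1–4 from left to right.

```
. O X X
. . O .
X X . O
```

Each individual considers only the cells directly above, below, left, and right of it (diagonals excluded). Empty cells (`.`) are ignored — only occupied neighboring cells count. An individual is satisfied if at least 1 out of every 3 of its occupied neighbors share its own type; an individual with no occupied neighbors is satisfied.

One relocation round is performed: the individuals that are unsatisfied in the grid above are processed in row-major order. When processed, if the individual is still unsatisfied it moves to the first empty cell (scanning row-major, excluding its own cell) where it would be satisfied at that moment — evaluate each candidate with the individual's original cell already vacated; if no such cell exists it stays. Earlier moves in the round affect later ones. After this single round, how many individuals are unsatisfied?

Initially unsatisfied (in order): (1,2), (2,3).
  (1,2) → (1,1).
  (2,3) → (1,2).
Resulting grid:
O O X X
. . . .
X X . O
All satisfied now.

0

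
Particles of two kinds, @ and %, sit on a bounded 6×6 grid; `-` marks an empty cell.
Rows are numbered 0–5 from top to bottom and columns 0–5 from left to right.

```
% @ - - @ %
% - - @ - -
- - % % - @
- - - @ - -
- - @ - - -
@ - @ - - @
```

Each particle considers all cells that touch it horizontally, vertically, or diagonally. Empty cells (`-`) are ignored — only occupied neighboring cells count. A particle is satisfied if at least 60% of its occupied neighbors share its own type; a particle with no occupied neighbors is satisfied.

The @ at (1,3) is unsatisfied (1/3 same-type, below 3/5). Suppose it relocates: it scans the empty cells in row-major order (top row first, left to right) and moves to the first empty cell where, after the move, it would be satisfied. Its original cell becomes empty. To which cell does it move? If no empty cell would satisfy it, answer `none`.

(0,2)

Vacating (1,3). Empty cells in order:
  (0,2): 1/1 same-type → satisfied — stop here.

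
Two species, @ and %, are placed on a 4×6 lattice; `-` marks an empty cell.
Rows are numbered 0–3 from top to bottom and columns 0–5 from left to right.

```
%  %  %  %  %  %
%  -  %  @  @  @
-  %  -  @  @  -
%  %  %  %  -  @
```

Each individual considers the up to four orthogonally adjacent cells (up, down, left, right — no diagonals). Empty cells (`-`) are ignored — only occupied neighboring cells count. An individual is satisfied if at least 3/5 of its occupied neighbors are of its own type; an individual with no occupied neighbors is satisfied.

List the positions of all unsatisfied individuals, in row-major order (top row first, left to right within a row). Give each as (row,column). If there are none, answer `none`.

Row 0: (0,0)% 2/2 satisfied · (0,1)% 2/2 satisfied · (0,2)% 3/3 satisfied · (0,3)% 2/3 satisfied · (0,4)% 2/3 satisfied · (0,5)% 1/2 not
Row 1: (1,0)% 1/1 satisfied · (1,2)% 1/2 not · (1,3)@ 2/4 not · (1,4)@ 3/4 satisfied · (1,5)@ 1/2 not
Row 2: (2,1)% 1/1 satisfied · (2,3)@ 2/3 satisfied · (2,4)@ 2/2 satisfied
Row 3: (3,0)% 1/1 satisfied · (3,1)% 3/3 satisfied · (3,2)% 2/2 satisfied · (3,3)% 1/2 not · (3,5)@ 0/0 satisfied

(0,5), (1,2), (1,3), (1,5), (3,3)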